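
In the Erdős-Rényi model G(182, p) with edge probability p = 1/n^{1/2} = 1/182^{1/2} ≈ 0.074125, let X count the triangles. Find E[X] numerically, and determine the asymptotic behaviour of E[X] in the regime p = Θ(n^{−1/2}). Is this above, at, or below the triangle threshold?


Number of potential triangles: C(182, 3) = 988260.
Each occurs with probability p³ ≈ (0.074125)³ ≈ 4.0727984e-04.
By linearity: E[X] = C(182, 3)·p³ ≈ 988260 · 4.0727984e-04 ≈ 402.49838.
Since α = 1/2 < 1, p = c/n^{1/2} ≫ 1/n is above the triangle threshold p ~ 1/n. Asymptotically E[X] ~ (c³/6)·n^{3(1−α)} = (1³/6)·n^{1.5} → ∞; triangles are abundant w.h.p.

E[X] ≈ 402.49838; in regime p = Θ(1/n^{1/2}) E[X] diverges (above the triangle threshold p ~ 1/n).


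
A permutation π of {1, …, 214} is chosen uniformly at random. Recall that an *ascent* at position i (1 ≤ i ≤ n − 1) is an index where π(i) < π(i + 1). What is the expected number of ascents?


Write X = Σ X_I over i = 1, …, 213, with X_I the indicator of one ascent.
There are 213 indicators.
For each fixed i, the pair (π(i), π(i+1)) is a uniformly random ordered pair of distinct values from {1, …, 214}; by symmetry P[π(i) < π(i+1)] = 1/2.
By linearity: E[X] = 213 · (1/2) = (214 − 1) · (1/2) = 213/2 ≈ 106.500000.

E[X] = 213/2 = 106.500000.


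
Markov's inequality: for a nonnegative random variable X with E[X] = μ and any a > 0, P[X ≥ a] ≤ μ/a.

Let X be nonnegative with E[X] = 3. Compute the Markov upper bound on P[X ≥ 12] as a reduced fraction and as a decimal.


μ = E[X] = 3, a = 12.
Markov: P[X ≥ 12] ≤ μ/a = (3)/12 = 1/4.
Numerically: ≈ 0.250.
(Since a = 12 > μ = 3.000, the bound 1/4 is < 1 and informative.)

P[X ≥ 12] ≤ 1/4 ≈ 0.250.


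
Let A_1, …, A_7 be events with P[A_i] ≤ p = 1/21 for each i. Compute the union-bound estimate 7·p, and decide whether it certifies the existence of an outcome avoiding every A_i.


Union bound: P[∪_{i=1}^{7} A_i] ≤ Σ_i P[A_i] ≤ 7·p = 7·(1/21) = 1/3.
Numerically: 1/3 ≈ 0.3333333.
Is 1/3 < 1? YES.
Since P[∪ A_i] ≤ 1/3 < 1, the complement has P[∩ A_i^c] ≥ 1 − 1/3 = 2/3 > 0, so some outcome avoids every A_i.

7·p = 1/3 ≈ 0.3333333; existence CERTIFIED by the union bound.


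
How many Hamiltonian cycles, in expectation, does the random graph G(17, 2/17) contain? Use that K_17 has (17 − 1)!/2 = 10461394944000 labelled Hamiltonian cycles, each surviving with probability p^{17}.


K_17 has (17 − 1)!/2 = 10461394944000 labelled Hamiltonian cycles.
For each such Hamiltonian cycle H, let X_H = 1 if all 17 edges of H are present in G. Then P[X_H = 1] = p^{17} = (2/17)^{17} = 131072/827240261886336764177.
By linearity: E[X] = Σ_H E[X_H] = 10461394944000 · p^{17} = 10461394944000 · 131072/827240261886336764177 = 1371195958099968000/827240261886336764177.
Numerically: E[X] ≈ 0.00165755.

E[X] = 10461394944000 · (2/17)^{17} = 1371195958099968000/827240261886336764177 ≈ 0.00165755.


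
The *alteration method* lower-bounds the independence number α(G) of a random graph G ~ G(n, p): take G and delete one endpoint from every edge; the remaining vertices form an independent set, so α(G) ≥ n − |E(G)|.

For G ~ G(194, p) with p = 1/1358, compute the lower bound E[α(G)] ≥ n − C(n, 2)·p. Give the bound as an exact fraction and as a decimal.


E[|E(G)|] = C(194, 2)·p = 18721 · (1/1358) = 193/14.
E[α(G)] ≥ n − E[|E(G)|] = 194 − 193/14 = 2523/14.
Numerically: ≈ 180.21429.
(This is only a lower bound; the true E[α(G)] may be larger.)

E[α(G)] ≥ 2523/14 ≈ 180.21429.


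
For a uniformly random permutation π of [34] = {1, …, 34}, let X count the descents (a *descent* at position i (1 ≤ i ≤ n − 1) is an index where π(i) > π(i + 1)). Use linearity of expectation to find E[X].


Write X = Σ X_I over i = 1, …, 33, with X_I the indicator of one descent.
There are 33 indicators.
For each fixed i, the pair (π(i), π(i+1)) is a uniformly random ordered pair of distinct values from {1, …, 34}; by symmetry P[π(i) > π(i+1)] = 1/2.
By linearity: E[X] = 33 · (1/2) = (34 − 1) · (1/2) = 33/2 ≈ 16.500.

E[X] = 33/2 = 16.500.


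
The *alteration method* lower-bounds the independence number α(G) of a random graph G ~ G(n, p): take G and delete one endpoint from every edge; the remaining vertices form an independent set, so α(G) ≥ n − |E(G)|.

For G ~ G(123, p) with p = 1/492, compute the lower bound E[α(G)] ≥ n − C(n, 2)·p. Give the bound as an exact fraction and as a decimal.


E[|E(G)|] = C(123, 2)·p = 7503 · (1/492) = 61/4.
E[α(G)] ≥ n − E[|E(G)|] = 123 − 61/4 = 431/4.
Numerically: ≈ 107.750.
(This is only a lower bound; the true E[α(G)] may be larger.)

E[α(G)] ≥ 431/4 ≈ 107.750.


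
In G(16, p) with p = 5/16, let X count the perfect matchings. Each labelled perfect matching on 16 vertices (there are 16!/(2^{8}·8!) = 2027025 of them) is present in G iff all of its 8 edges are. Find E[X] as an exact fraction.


K_16 has 16!/(2^{8}·8!) = 2027025 labelled perfect matchings.
For each such perfect matching H, let X_H = 1 if all 8 edges of H are present in G. Then P[X_H = 1] = p^{8} = (5/16)^{8} = 390625/4294967296.
Summing the indicators: E[X] = Σ_H E[X_H] = 2027025 · p^{8} = 2027025 · 390625/4294967296 = 791806640625/4294967296.
Numerically: E[X] ≈ 184.36.

E[X] = 2027025 · (5/16)^{8} = 791806640625/4294967296 ≈ 184.36.


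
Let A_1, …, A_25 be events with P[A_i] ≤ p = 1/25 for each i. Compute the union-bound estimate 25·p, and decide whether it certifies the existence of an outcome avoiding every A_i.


Union bound: P[∪_{i=1}^{25} A_i] ≤ Σ_i P[A_i] ≤ 25·p = 25·(1/25) = 1.
Numerically: 1 ≈ 1.0000000.
Is 1 < 1? NO.
Since the bound 1 is ≥ 1, the union bound is uninformative here; it does NOT by itself certify existence.

25·p = 1 ≈ 1.0000000; existence NOT certified by the union bound.


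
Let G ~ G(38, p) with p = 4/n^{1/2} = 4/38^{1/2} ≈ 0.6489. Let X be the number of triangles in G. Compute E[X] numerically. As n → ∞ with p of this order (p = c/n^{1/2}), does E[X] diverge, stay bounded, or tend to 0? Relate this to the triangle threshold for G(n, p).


Number of potential triangles: C(38, 3) = 8436.
Each occurs with probability p³ ≈ (0.6489)³ ≈ 2.732150e-01.
By linearity: E[X] = C(38, 3)·p³ ≈ 8436 · 2.732150e-01 ≈ 2304.8420.
Since α = 1/2 < 1, p = c/n^{1/2} ≫ 1/n is above the triangle threshold p ~ 1/n. Asymptotically E[X] ~ (c³/6)·n^{3(1−α)} = (4³/6)·n^{1.5} → ∞; triangles are abundant w.h.p.

E[X] ≈ 2304.8420; in regime p = Θ(1/n^{1/2}) E[X] diverges (above the triangle threshold p ~ 1/n).


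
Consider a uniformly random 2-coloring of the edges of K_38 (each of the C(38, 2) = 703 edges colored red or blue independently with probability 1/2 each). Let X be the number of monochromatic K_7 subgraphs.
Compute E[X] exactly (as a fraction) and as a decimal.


Let X = Σ_S X_S over the C(38, 7) = 12620256 subsets S of size 7, where X_S = 1 if the K_7 on S is monochromatic.
For a fixed S, the K_7 on S has C(7, 2) = 21 edges. P[all 21 edges red] = (1/2)^21, and likewise for blue, so P[monochromatic] = 2·(1/2)^21 = 2^{1 − 21} = 1/1048576.
By linearity: E[X] = C(38, 7) · 2^{1 − 21} = 12620256 · 1/1048576 = 394383/32768.
Numerically: E[X] ≈ 12.03561.

E[X] = C(38,7)·2^(1−C(7,2)) = 394383/32768 ≈ 12.03561.


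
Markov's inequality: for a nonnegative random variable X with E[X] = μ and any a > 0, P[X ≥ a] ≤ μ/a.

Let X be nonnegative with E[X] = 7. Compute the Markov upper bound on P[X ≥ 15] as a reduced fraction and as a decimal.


μ = E[X] = 7, a = 15.
Markov: P[X ≥ 15] ≤ μ/a = (7)/15 = 7/15.
Numerically: ≈ 0.466667.
(Since a = 15 > μ = 7.000000, the bound 7/15 is < 1 and informative.)

P[X ≥ 15] ≤ 7/15 ≈ 0.466667.


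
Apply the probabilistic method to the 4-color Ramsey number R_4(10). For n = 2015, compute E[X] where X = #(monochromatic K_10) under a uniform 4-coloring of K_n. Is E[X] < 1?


E[X] = C(2015, 10) · 4^{1 − 45} = 297353674437325491072340253 · 4^{−44} = 297353674437325491072340253/309485009821345068724781056.
As a reduced fraction: E[X] = 297353674437325491072340253/309485009821345068724781056 ≈ 0.961.
Is E[X] < 1? YES.
Since E[X] < 1, there exists a 4-coloring of K_{2015} with no monochromatic K_10; hence R_4(10) > 2015.

E[X] = 297353674437325491072340253/309485009821345068724781056 ≈ 0.961; E[X] < 1, so R_4(10) > 2015.


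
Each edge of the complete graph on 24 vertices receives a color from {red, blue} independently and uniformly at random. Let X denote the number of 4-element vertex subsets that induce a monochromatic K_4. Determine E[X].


Let X = Σ_S X_S over the C(24, 4) = 10626 subsets S of size 4, where X_S = 1 if the K_4 on S is monochromatic.
For a fixed S, the K_4 on S has C(4, 2) = 6 edges. P[all 6 edges red] = (1/2)^6, and likewise for blue, so P[monochromatic] = 2·(1/2)^6 = 2^{1 − 6} = 1/32.
By linearity of expectation: E[X] = C(24, 4) · 2^{1 − 6} = 10626 · 1/32 = 5313/16.
Numerically: E[X] ≈ 332.0625.

E[X] = C(24,4)·2^(1−C(4,2)) = 5313/16 ≈ 332.0625.


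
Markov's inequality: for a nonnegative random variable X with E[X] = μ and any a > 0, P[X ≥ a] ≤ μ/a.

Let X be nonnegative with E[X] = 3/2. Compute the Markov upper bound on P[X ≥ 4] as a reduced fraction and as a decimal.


μ = E[X] = 3/2, a = 4.
Markov: P[X ≥ 4] ≤ μ/a = (3/2)/4 = 3/8.
Numerically: ≈ 0.375.
(Since a = 4 > μ = 1.500, the bound 3/8 is < 1 and informative.)

P[X ≥ 4] ≤ 3/8 ≈ 0.375.


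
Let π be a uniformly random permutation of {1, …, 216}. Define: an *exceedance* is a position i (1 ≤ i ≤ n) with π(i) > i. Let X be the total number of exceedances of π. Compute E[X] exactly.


Write X = Σ_{i=1}^{216} X_i, where X_i = 1_{π(i) > i}.
For each fixed i, π(i) is uniform over {1, …, 216} (marginal of a uniform permutation), so P[π(i) > i] = (n − i)/n. Summing: Σ_{i=1}^{216} (n − i)/n = (0 + 1 + … + 215)/216 = 216(216 − 1)/(2·216) = (216 − 1)/2.
Hence E[X] = Σ_{i=1}^{216} (216 − i)/216 = 215/2 ≈ 107.500000.

E[X] = 215/2 = 107.500000.


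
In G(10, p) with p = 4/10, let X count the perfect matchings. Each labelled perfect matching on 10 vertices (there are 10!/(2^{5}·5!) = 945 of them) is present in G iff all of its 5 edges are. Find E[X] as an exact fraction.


K_10 has 10!/(2^{5}·5!) = 945 labelled perfect matchings.
For each such perfect matching H, let X_H = 1 if all 5 edges of H are present in G. Then P[X_H = 1] = p^{5} = (2/5)^{5} = 32/3125.
Summing the indicators: E[X] = Σ_H E[X_H] = 945 · p^{5} = 945 · 32/3125 = 6048/625.
Numerically: E[X] ≈ 9.6768.

E[X] = 945 · (2/5)^{5} = 6048/625 ≈ 9.6768.


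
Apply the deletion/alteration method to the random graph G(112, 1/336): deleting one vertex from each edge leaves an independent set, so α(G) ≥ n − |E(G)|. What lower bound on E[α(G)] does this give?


E[|E(G)|] = C(112, 2)·p = 6216 · (1/336) = 37/2.
E[α(G)] ≥ n − E[|E(G)|] = 112 − 37/2 = 187/2.
Numerically: ≈ 93.5000.
(This is only a lower bound; the true E[α(G)] may be larger.)

E[α(G)] ≥ 187/2 ≈ 93.5000.


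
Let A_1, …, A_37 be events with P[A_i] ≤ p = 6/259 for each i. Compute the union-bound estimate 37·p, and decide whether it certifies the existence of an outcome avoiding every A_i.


Union bound: P[∪_{i=1}^{37} A_i] ≤ Σ_i P[A_i] ≤ 37·p = 37·(6/259) = 6/7.
Numerically: 6/7 ≈ 0.85714.
Is 6/7 < 1? YES.
Since P[∪ A_i] ≤ 6/7 < 1, the complement has P[∩ A_i^c] ≥ 1 − 6/7 = 1/7 > 0, so some outcome avoids every A_i.

37·p = 6/7 ≈ 0.85714; existence CERTIFIED by the union bound.


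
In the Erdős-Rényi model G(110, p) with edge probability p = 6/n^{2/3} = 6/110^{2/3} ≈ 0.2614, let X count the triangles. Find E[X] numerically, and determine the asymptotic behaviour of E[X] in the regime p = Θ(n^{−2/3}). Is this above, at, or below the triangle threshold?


Number of potential triangles: C(110, 3) = 215820.
Each occurs with probability p³ ≈ (0.2614)³ ≈ 1.785124e-02.
By linearity: E[X] = C(110, 3)·p³ ≈ 215820 · 1.785124e-02 ≈ 3852.6545.
Since α = 2/3 < 1, p = c/n^{2/3} ≫ 1/n is above the triangle threshold p ~ 1/n. Asymptotically E[X] ~ (c³/6)·n^{3(1−α)} = (6³/6)·n^{1} → ∞; triangles are abundant w.h.p.

E[X] ≈ 3852.6545; in regime p = Θ(1/n^{2/3}) E[X] diverges (above the triangle threshold p ~ 1/n).


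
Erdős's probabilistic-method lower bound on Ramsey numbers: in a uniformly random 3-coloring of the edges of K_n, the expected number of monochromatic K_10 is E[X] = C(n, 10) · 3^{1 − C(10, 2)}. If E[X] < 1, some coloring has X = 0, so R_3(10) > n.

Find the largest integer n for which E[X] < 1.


We need C(n, 10) · 3^{1 − 45} < 1, i.e. C(n, 10) < 3^{45 − 1} = 984770902183611232881.
Check values of n near the boundary:
  n = 569: C(569, 10) = 905357721286137524328; 905357721286137524328 < 984770902183611232881? YES
  n = 570: C(570, 10) = 921524823451961408691; 921524823451961408691 < 984770902183611232881? YES
  n = 571: C(571, 10) = 937951290893172842001; 937951290893172842001 < 984770902183611232881? YES
  n = 572: C(572, 10) = 954640815642161682606; 954640815642161682606 < 984770902183611232881? YES
  n = 573: C(573, 10) = 971597135635805762226; 971597135635805762226 < 984770902183611232881? YES
  n = 574: C(574, 10) = 988824035203816502691; 988824035203816502691 < 984770902183611232881? NO
The largest n with C(n, 10) < 984770902183611232881 is n = 573 (where E[X] = 35985079097622435638/36472996377170786403 ≈ 0.9866). Hence R_3(10) > 573, i.e. R_3(10) ≥ 574.

Largest n = 573; hence R_3(10) > 573.


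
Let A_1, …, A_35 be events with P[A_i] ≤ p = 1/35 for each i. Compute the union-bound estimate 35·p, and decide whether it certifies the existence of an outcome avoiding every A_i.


Union bound: P[∪_{i=1}^{35} A_i] ≤ Σ_i P[A_i] ≤ 35·p = 35·(1/35) = 1.
Numerically: 1 ≈ 1.000000.
Is 1 < 1? NO.
Since the bound 1 is ≥ 1, the union bound is uninformative here; it does NOT by itself certify existence.

35·p = 1 ≈ 1.000000; existence NOT certified by the union bound.


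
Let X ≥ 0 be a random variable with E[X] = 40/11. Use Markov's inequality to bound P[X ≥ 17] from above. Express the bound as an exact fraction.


μ = E[X] = 40/11, a = 17.
Markov: P[X ≥ 17] ≤ μ/a = (40/11)/17 = 40/187.
Numerically: ≈ 0.2139.
(Since a = 17 > μ = 3.6364, the bound 40/187 is < 1 and informative.)

P[X ≥ 17] ≤ 40/187 ≈ 0.2139.


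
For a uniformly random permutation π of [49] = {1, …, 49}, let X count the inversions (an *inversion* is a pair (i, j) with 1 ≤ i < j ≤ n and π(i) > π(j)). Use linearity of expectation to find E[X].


Write X = Σ X_I over the C(49, 2) = 1176 pairs i < j, with X_I the indicator of one inversion.
There are 1176 indicators.
For each fixed pair i < j, the values π(i) and π(j) are two distinct elements of {1, …, 49} in uniformly random order; by symmetry P[π(i) > π(j)] = 1/2.
By linearity: E[X] = 1176 · (1/2) = C(49, 2) · (1/2) = 1176/2 = 588 ≈ 588.000.

E[X] = 588 = 588.000.


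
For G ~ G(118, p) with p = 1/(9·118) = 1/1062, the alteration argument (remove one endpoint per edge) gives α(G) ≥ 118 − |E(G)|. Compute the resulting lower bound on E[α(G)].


E[|E(G)|] = C(118, 2)·p = 6903 · (1/1062) = 13/2.
E[α(G)] ≥ n − E[|E(G)|] = 118 − 13/2 = 223/2.
Numerically: ≈ 111.5000.
(This is only a lower bound; the true E[α(G)] may be larger.)

E[α(G)] ≥ 223/2 ≈ 111.5000.


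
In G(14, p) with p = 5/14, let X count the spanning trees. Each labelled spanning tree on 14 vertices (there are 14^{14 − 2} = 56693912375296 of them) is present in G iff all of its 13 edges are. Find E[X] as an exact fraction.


K_14 has 14^{14 − 2} = 56693912375296 labelled spanning trees.
For each such spanning tree H, let X_H = 1 if all 13 edges of H are present in G. Then P[X_H = 1] = p^{13} = (5/14)^{13} = 1220703125/793714773254144.
By linearity of expectation: E[X] = Σ_H E[X_H] = 56693912375296 · p^{13} = 56693912375296 · 1220703125/793714773254144 = 1220703125/14.
Numerically: E[X] ≈ 8.719e+07.

E[X] = 56693912375296 · (5/14)^{13} = 1220703125/14 ≈ 8.719e+07.


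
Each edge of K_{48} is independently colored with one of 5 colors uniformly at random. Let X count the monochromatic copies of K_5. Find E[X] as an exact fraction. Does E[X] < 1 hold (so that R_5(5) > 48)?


E[X] = C(48, 5) · 5^{1 − 10} = 1712304 · 5^{−9} = 1712304/1953125.
As a reduced fraction: E[X] = 1712304/1953125 ≈ 0.877.
Is E[X] < 1? YES.
Since E[X] < 1, there exists a 5-coloring of K_{48} with no monochromatic K_5; hence R_5(5) > 48.

E[X] = 1712304/1953125 ≈ 0.877; E[X] < 1, so R_5(5) > 48.


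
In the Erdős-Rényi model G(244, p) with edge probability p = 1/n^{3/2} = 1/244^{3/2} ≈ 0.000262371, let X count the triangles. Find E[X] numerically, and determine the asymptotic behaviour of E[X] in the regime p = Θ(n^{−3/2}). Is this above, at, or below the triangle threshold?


Number of potential triangles: C(244, 3) = 2391444.
Each occurs with probability p³ ≈ (0.000262371)³ ≈ 1.80611659e-11.
By linearity: E[X] = C(244, 3)·p³ ≈ 2391444 · 1.80611659e-11 ≈ 0.000043.
Since α = 3/2 > 1, p = c/n^{3/2} = o(1/n) is below the triangle threshold p ~ 1/n. Asymptotically E[X] ~ (c³/6)·n^{3(1−α)} = (1³/6)·n^{-1.5} → 0, so by Markov's inequality G has no triangles w.h.p.

E[X] ≈ 0.000043; in regime p = Θ(1/n^{3/2}) E[X] tends to 0 (below the triangle threshold p ~ 1/n).


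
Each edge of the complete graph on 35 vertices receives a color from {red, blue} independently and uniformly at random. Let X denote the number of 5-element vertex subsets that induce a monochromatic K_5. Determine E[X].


Let X = Σ_S X_S over the C(35, 5) = 324632 subsets S of size 5, where X_S = 1 if the K_5 on S is monochromatic.
For a fixed S, the K_5 on S has C(5, 2) = 10 edges. P[all 10 edges red] = (1/2)^10, and likewise for blue, so P[monochromatic] = 2·(1/2)^10 = 2^{1 − 10} = 1/512.
By linearity: E[X] = C(35, 5) · 2^{1 − 10} = 324632 · 1/512 = 40579/64.
Numerically: E[X] ≈ 634.047.

E[X] = C(35,5)·2^(1−C(5,2)) = 40579/64 ≈ 634.047.


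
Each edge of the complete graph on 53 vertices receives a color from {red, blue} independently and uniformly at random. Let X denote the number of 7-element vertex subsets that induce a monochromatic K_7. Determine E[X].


Let X = Σ_S X_S over the C(53, 7) = 154143080 subsets S of size 7, where X_S = 1 if the K_7 on S is monochromatic.
For a fixed S, the K_7 on S has C(7, 2) = 21 edges. P[all 21 edges red] = (1/2)^21, and likewise for blue, so P[monochromatic] = 2·(1/2)^21 = 2^{1 − 21} = 1/1048576.
By linearity: E[X] = C(53, 7) · 2^{1 − 21} = 154143080 · 1/1048576 = 19267885/131072.
Numerically: E[X] ≈ 147.002296.

E[X] = C(53,7)·2^(1−C(7,2)) = 19267885/131072 ≈ 147.002296.


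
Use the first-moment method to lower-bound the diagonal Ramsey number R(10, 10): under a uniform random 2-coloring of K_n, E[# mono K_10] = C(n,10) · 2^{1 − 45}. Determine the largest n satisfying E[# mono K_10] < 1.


We need C(n, 10) · 2^{1 − 45} < 1, i.e. C(n, 10) < 2^{45 − 1} = 17592186044416.
Check values of n near the boundary:
  n = 97: C(97, 10) = 12576469727536; 12576469727536 < 17592186044416? YES
  n = 98: C(98, 10) = 14005614014756; 14005614014756 < 17592186044416? YES
  n = 99: C(99, 10) = 15579278510796; 15579278510796 < 17592186044416? YES
  n = 100: C(100, 10) = 17310309456440; 17310309456440 < 17592186044416? YES
  n = 101: C(101, 10) = 19212541264840; 19212541264840 < 17592186044416? NO
  n = 102: C(102, 10) = 21300860967540; 21300860967540 < 17592186044416? NO
  n = 103: C(103, 10) = 23591276125340; 23591276125340 < 17592186044416? NO
The largest n with C(n, 10) < 17592186044416 is n = 100 (where E[X] = 2163788682055/2199023255552 ≈ 0.9839772). Hence R(10, 10) > 100, i.e. R(10, 10) ≥ 101.

Largest n = 100; hence R(10, 10) > 100.


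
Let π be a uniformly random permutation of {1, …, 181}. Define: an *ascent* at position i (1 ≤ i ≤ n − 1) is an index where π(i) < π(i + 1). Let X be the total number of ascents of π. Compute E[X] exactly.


Write X = Σ X_I over i = 1, …, 180, with X_I the indicator of one ascent.
There are 180 indicators.
For each fixed i, the pair (π(i), π(i+1)) is a uniformly random ordered pair of distinct values from {1, …, 181}; by symmetry P[π(i) < π(i+1)] = 1/2.
By linearity: E[X] = 180 · (1/2) = (181 − 1) · (1/2) = 90 ≈ 90.000000.

E[X] = 90 = 90.000000.


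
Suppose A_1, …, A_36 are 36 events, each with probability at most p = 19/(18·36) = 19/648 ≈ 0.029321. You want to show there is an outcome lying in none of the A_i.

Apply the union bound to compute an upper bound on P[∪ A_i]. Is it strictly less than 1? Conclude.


Union bound: P[∪_{i=1}^{36} A_i] ≤ Σ_i P[A_i] ≤ 36·p = 36·(19/648) = 19/18.
Numerically: 19/18 ≈ 1.055556.
Is 19/18 < 1? NO.
Since the bound 19/18 is ≥ 1, the union bound is uninformative here; it does NOT by itself certify existence.

36·p = 19/18 ≈ 1.055556; existence NOT certified by the union bound.


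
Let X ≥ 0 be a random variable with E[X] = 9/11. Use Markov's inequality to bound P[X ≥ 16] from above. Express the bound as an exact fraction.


μ = E[X] = 9/11, a = 16.
Markov: P[X ≥ 16] ≤ μ/a = (9/11)/16 = 9/176.
Numerically: ≈ 0.0511.
(Since a = 16 > μ = 0.8182, the bound 9/176 is < 1 and informative.)

P[X ≥ 16] ≤ 9/176 ≈ 0.0511.


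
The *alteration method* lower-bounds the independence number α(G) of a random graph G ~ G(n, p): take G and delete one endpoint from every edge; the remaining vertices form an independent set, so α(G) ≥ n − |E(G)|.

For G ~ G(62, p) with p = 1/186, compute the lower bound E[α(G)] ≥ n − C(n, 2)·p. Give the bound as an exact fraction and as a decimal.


E[|E(G)|] = C(62, 2)·p = 1891 · (1/186) = 61/6.
E[α(G)] ≥ n − E[|E(G)|] = 62 − 61/6 = 311/6.
Numerically: ≈ 51.833333.
(This is only a lower bound; the true E[α(G)] may be larger.)

E[α(G)] ≥ 311/6 ≈ 51.833333.


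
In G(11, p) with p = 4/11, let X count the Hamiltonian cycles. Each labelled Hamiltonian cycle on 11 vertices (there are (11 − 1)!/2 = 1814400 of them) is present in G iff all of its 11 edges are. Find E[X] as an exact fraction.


K_11 has (11 − 1)!/2 = 1814400 labelled Hamiltonian cycles.
For each such Hamiltonian cycle H, let X_H = 1 if all 11 edges of H are present in G. Then P[X_H = 1] = p^{11} = (4/11)^{11} = 4194304/285311670611.
By linearity of expectation: E[X] = Σ_H E[X_H] = 1814400 · p^{11} = 1814400 · 4194304/285311670611 = 7610145177600/285311670611.
Numerically: E[X] ≈ 26.67.

E[X] = 1814400 · (4/11)^{11} = 7610145177600/285311670611 ≈ 26.67.


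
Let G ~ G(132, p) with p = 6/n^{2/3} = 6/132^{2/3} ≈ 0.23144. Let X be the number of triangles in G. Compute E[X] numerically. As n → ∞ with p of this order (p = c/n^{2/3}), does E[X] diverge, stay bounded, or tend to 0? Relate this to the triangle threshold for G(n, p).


Number of potential triangles: C(132, 3) = 374660.
Each occurs with probability p³ ≈ (0.23144)³ ≈ 1.2396694e-02.
By linearity: E[X] = C(132, 3)·p³ ≈ 374660 · 1.2396694e-02 ≈ 4644.54545.
Since α = 2/3 < 1, p = c/n^{2/3} ≫ 1/n is above the triangle threshold p ~ 1/n. Asymptotically E[X] ~ (c³/6)·n^{3(1−α)} = (6³/6)·n^{1} → ∞; triangles are abundant w.h.p.

E[X] ≈ 4644.54545; in regime p = Θ(1/n^{2/3}) E[X] diverges (above the triangle threshold p ~ 1/n).


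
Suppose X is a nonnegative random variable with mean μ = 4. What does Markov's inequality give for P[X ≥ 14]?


μ = E[X] = 4, a = 14.
Markov: P[X ≥ 14] ≤ μ/a = (4)/14 = 2/7.
Numerically: ≈ 0.286.
(Since a = 14 > μ = 4.000, the bound 2/7 is < 1 and informative.)

P[X ≥ 14] ≤ 2/7 ≈ 0.286.


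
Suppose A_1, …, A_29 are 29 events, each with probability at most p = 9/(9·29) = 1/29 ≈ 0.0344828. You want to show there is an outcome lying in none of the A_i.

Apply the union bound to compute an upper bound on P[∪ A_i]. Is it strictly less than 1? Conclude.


Union bound: P[∪_{i=1}^{29} A_i] ≤ Σ_i P[A_i] ≤ 29·p = 29·(1/29) = 1.
Numerically: 1 ≈ 1.0000000.
Is 1 < 1? NO.
Since the bound 1 is ≥ 1, the union bound is uninformative here; it does NOT by itself certify existence.

29·p = 1 ≈ 1.0000000; existence NOT certified by the union bound.


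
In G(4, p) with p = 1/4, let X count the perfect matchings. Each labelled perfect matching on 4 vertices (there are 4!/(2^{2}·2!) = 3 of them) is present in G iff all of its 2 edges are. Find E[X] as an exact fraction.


K_4 has 4!/(2^{2}·2!) = 3 labelled perfect matchings.
For each such perfect matching H, let X_H = 1 if all 2 edges of H are present in G. Then P[X_H = 1] = p^{2} = (1/4)^{2} = 1/16.
Summing the indicators: E[X] = Σ_H E[X_H] = 3 · p^{2} = 3 · 1/16 = 3/16.
Numerically: E[X] ≈ 0.1875.

E[X] = 3 · (1/4)^{2} = 3/16 ≈ 0.1875.


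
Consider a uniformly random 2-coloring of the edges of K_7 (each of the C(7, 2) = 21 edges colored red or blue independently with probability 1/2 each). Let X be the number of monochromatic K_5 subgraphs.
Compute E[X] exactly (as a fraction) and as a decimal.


Let X = Σ_S X_S over the C(7, 5) = 21 subsets S of size 5, where X_S = 1 if the K_5 on S is monochromatic.
For a fixed S, the K_5 on S has C(5, 2) = 10 edges. P[all 10 edges red] = (1/2)^10, and likewise for blue, so P[monochromatic] = 2·(1/2)^10 = 2^{1 − 10} = 1/512.
By linearity: E[X] = C(7, 5) · 2^{1 − 10} = 21 · 1/512 = 21/512.
Numerically: E[X] ≈ 0.04102.

E[X] = C(7,5)·2^(1−C(5,2)) = 21/512 ≈ 0.04102.


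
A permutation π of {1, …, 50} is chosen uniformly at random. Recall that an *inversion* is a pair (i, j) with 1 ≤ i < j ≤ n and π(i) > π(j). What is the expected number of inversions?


Write X = Σ X_I over the C(50, 2) = 1225 pairs i < j, with X_I the indicator of one inversion.
There are 1225 indicators.
For each fixed pair i < j, the values π(i) and π(j) are two distinct elements of {1, …, 50} in uniformly random order; by symmetry P[π(i) > π(j)] = 1/2.
By linearity: E[X] = 1225 · (1/2) = C(50, 2) · (1/2) = 1225/2 = 1225/2 ≈ 612.5000.

E[X] = 1225/2 = 612.5000.


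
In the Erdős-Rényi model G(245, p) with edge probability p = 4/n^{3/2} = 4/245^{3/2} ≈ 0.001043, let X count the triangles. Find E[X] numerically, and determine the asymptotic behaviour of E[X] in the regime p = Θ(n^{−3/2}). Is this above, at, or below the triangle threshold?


Number of potential triangles: C(245, 3) = 2421090.
Each occurs with probability p³ ≈ (0.001043)³ ≈ 1.134835e-09.
By linearity: E[X] = C(245, 3)·p³ ≈ 2421090 · 1.134835e-09 ≈ 0.0027.
Since α = 3/2 > 1, p = c/n^{3/2} = o(1/n) is below the triangle threshold p ~ 1/n. Asymptotically E[X] ~ (c³/6)·n^{3(1−α)} = (4³/6)·n^{-1.5} → 0, so by Markov's inequality G has no triangles w.h.p.

E[X] ≈ 0.0027; in regime p = Θ(1/n^{3/2}) E[X] tends to 0 (below the triangle threshold p ~ 1/n).


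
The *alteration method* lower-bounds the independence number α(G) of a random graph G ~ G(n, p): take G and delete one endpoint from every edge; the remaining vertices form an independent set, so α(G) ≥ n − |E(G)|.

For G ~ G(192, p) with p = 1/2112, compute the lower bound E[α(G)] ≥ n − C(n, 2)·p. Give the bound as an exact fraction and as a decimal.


E[|E(G)|] = C(192, 2)·p = 18336 · (1/2112) = 191/22.
E[α(G)] ≥ n − E[|E(G)|] = 192 − 191/22 = 4033/22.
Numerically: ≈ 183.31818.
(This is only a lower bound; the true E[α(G)] may be larger.)

E[α(G)] ≥ 4033/22 ≈ 183.31818.


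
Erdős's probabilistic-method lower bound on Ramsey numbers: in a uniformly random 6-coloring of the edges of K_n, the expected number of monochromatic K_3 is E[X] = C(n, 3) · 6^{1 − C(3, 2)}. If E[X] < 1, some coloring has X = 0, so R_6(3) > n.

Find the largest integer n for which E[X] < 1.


We need C(n, 3) · 6^{1 − 3} < 1, i.e. C(n, 3) < 6^{3 − 1} = 36.
Check values of n near the boundary:
  n = 3: C(3, 3) = 1; 1 < 36? YES
  n = 4: C(4, 3) = 4; 4 < 36? YES
  n = 5: C(5, 3) = 10; 10 < 36? YES
  n = 6: C(6, 3) = 20; 20 < 36? YES
  n = 7: C(7, 3) = 35; 35 < 36? YES
  n = 8: C(8, 3) = 56; 56 < 36? NO
The largest n with C(n, 3) < 36 is n = 7 (where E[X] = 35/36 ≈ 0.9722222). Hence R_6(3) > 7, i.e. R_6(3) ≥ 8.

Largest n = 7; hence R_6(3) > 7.


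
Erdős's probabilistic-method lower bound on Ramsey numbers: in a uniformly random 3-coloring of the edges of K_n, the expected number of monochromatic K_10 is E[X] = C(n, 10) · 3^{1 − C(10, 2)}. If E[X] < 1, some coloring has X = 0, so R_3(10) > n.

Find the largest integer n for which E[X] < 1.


We need C(n, 10) · 3^{1 − 45} < 1, i.e. C(n, 10) < 3^{45 − 1} = 984770902183611232881.
Check values of n near the boundary:
  n = 569: C(569, 10) = 905357721286137524328; 905357721286137524328 < 984770902183611232881? YES
  n = 570: C(570, 10) = 921524823451961408691; 921524823451961408691 < 984770902183611232881? YES
  n = 571: C(571, 10) = 937951290893172842001; 937951290893172842001 < 984770902183611232881? YES
  n = 572: C(572, 10) = 954640815642161682606; 954640815642161682606 < 984770902183611232881? YES
  n = 573: C(573, 10) = 971597135635805762226; 971597135635805762226 < 984770902183611232881? YES
  n = 574: C(574, 10) = 988824035203816502691; 988824035203816502691 < 984770902183611232881? NO
  n = 575: C(575, 10) = 1006325345561406175305; 1006325345561406175305 < 984770902183611232881? NO
The largest n with C(n, 10) < 984770902183611232881 is n = 573 (where E[X] = 35985079097622435638/36472996377170786403 ≈ 0.9866225). Hence R_3(10) > 573, i.e. R_3(10) ≥ 574.

Largest n = 573; hence R_3(10) > 573.


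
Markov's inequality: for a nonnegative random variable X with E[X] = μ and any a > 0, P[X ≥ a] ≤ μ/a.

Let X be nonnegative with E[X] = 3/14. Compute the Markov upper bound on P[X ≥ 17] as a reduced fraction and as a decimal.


μ = E[X] = 3/14, a = 17.
Markov: P[X ≥ 17] ≤ μ/a = (3/14)/17 = 3/238.
Numerically: ≈ 0.012605.
(Since a = 17 > μ = 0.214286, the bound 3/238 is < 1 and informative.)

P[X ≥ 17] ≤ 3/238 ≈ 0.012605.


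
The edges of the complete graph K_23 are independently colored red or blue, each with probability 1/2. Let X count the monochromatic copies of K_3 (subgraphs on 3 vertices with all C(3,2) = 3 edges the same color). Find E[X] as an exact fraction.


Let X = Σ_S X_S over the C(23, 3) = 1771 subsets S of size 3, where X_S = 1 if the K_3 on S is monochromatic.
For a fixed S, the K_3 on S has C(3, 2) = 3 edges. P[all 3 edges red] = (1/2)^3, and likewise for blue, so P[monochromatic] = 2·(1/2)^3 = 2^{1 − 3} = 1/4.
By linearity of expectation: E[X] = C(23, 3) · 2^{1 − 3} = 1771 · 1/4 = 1771/4.
Numerically: E[X] ≈ 442.7500.

E[X] = C(23,3)·2^(1−C(3,2)) = 1771/4 ≈ 442.7500.


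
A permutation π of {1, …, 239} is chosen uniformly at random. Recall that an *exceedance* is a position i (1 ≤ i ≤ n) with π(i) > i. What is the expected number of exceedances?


Write X = Σ_{i=1}^{239} X_i, where X_i = 1_{π(i) > i}.
For each fixed i, π(i) is uniform over {1, …, 239} (marginal of a uniform permutation), so P[π(i) > i] = (n − i)/n. Summing: Σ_{i=1}^{239} (n − i)/n = (0 + 1 + … + 238)/239 = 239(239 − 1)/(2·239) = (239 − 1)/2.
Hence E[X] = Σ_{i=1}^{239} (239 − i)/239 = 119 ≈ 119.000.

E[X] = 119 = 119.000.


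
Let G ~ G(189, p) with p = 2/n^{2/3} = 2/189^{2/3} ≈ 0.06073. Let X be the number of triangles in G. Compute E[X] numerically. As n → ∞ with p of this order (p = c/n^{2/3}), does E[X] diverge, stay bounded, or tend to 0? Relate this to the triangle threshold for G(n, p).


Number of potential triangles: C(189, 3) = 1107414.
Each occurs with probability p³ ≈ (0.06073)³ ≈ 2.239579e-04.
By linearity: E[X] = C(189, 3)·p³ ≈ 1107414 · 2.239579e-04 ≈ 248.0141.
Since α = 2/3 < 1, p = c/n^{2/3} ≫ 1/n is above the triangle threshold p ~ 1/n. Asymptotically E[X] ~ (c³/6)·n^{3(1−α)} = (2³/6)·n^{1} → ∞; triangles are abundant w.h.p.

E[X] ≈ 248.0141; in regime p = Θ(1/n^{2/3}) E[X] diverges (above the triangle threshold p ~ 1/n).


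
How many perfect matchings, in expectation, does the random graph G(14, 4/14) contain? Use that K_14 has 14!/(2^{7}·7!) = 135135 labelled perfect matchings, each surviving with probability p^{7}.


K_14 has 14!/(2^{7}·7!) = 135135 labelled perfect matchings.
For each such perfect matching H, let X_H = 1 if all 7 edges of H are present in G. Then P[X_H = 1] = p^{7} = (2/7)^{7} = 128/823543.
Summing the indicators: E[X] = Σ_H E[X_H] = 135135 · p^{7} = 135135 · 128/823543 = 2471040/117649.
Numerically: E[X] ≈ 21.

E[X] = 135135 · (2/7)^{7} = 2471040/117649 ≈ 21.


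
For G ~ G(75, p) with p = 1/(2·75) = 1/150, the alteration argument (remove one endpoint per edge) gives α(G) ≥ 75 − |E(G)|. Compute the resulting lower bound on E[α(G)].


E[|E(G)|] = C(75, 2)·p = 2775 · (1/150) = 37/2.
E[α(G)] ≥ n − E[|E(G)|] = 75 − 37/2 = 113/2.
Numerically: ≈ 56.500.
(This is only a lower bound; the true E[α(G)] may be larger.)

E[α(G)] ≥ 113/2 ≈ 56.500.


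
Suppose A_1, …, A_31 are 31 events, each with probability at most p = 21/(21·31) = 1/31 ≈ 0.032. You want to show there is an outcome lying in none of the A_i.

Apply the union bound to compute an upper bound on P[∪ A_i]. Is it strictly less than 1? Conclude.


Union bound: P[∪_{i=1}^{31} A_i] ≤ Σ_i P[A_i] ≤ 31·p = 31·(1/31) = 1.
Numerically: 1 ≈ 1.000.
Is 1 < 1? NO.
Since the bound 1 is ≥ 1, the union bound is uninformative here; it does NOT by itself certify existence.

31·p = 1 ≈ 1.000; existence NOT certified by the union bound.


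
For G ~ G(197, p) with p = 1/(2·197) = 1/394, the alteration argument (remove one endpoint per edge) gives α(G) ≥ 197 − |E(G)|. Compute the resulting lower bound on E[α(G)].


E[|E(G)|] = C(197, 2)·p = 19306 · (1/394) = 49.
E[α(G)] ≥ n − E[|E(G)|] = 197 − 49 = 148.
Numerically: ≈ 148.000000.
(This is only a lower bound; the true E[α(G)] may be larger.)

E[α(G)] ≥ 148 ≈ 148.000000.


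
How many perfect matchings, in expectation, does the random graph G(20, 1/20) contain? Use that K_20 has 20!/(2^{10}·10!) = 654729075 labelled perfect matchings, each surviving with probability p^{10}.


K_20 has 20!/(2^{10}·10!) = 654729075 labelled perfect matchings.
For each such perfect matching H, let X_H = 1 if all 10 edges of H are present in G. Then P[X_H = 1] = p^{10} = (1/20)^{10} = 1/10240000000000.
Summing the indicators: E[X] = Σ_H E[X_H] = 654729075 · p^{10} = 654729075 · 1/10240000000000 = 26189163/409600000000.
Numerically: E[X] ≈ 6.39384e-05.

E[X] = 654729075 · (1/20)^{10} = 26189163/409600000000 ≈ 6.39384e-05.


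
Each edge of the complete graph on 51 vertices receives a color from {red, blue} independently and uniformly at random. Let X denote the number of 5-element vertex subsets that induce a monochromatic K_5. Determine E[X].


Let X = Σ_S X_S over the C(51, 5) = 2349060 subsets S of size 5, where X_S = 1 if the K_5 on S is monochromatic.
For a fixed S, the K_5 on S has C(5, 2) = 10 edges. P[all 10 edges red] = (1/2)^10, and likewise for blue, so P[monochromatic] = 2·(1/2)^10 = 2^{1 − 10} = 1/512.
Summing: E[X] = C(51, 5) · 2^{1 − 10} = 2349060 · 1/512 = 587265/128.
Numerically: E[X] ≈ 4588.00781.

E[X] = C(51,5)·2^(1−C(5,2)) = 587265/128 ≈ 4588.00781.


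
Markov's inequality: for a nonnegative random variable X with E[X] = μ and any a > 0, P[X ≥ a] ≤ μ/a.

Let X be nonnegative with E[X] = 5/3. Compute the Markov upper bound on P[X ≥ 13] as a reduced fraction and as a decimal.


μ = E[X] = 5/3, a = 13.
Markov: P[X ≥ 13] ≤ μ/a = (5/3)/13 = 5/39.
Numerically: ≈ 0.128.
(Since a = 13 > μ = 1.667, the bound 5/39 is < 1 and informative.)

P[X ≥ 13] ≤ 5/39 ≈ 0.128.


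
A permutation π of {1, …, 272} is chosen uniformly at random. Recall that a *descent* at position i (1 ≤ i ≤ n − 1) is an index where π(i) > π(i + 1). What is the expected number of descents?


Write X = Σ X_I over i = 1, …, 271, with X_I the indicator of one descent.
There are 271 indicators.
For each fixed i, the pair (π(i), π(i+1)) is a uniformly random ordered pair of distinct values from {1, …, 272}; by symmetry P[π(i) > π(i+1)] = 1/2.
By linearity: E[X] = 271 · (1/2) = (272 − 1) · (1/2) = 271/2 ≈ 135.500.

E[X] = 271/2 = 135.500.


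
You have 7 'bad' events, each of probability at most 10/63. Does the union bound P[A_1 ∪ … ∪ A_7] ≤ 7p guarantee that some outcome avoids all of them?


Union bound: P[∪_{i=1}^{7} A_i] ≤ Σ_i P[A_i] ≤ 7·p = 7·(10/63) = 10/9.
Numerically: 10/9 ≈ 1.111111.
Is 10/9 < 1? NO.
Since the bound 10/9 is ≥ 1, the union bound is uninformative here; it does NOT by itself certify existence.

7·p = 10/9 ≈ 1.111111; existence NOT certified by the union bound.


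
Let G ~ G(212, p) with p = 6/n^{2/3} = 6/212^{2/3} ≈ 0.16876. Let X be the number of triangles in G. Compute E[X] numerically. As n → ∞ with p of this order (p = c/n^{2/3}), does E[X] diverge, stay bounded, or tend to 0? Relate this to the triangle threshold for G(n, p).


Number of potential triangles: C(212, 3) = 1565620.
Each occurs with probability p³ ≈ (0.16876)³ ≈ 4.8059808e-03.
By linearity: E[X] = C(212, 3)·p³ ≈ 1565620 · 4.8059808e-03 ≈ 7524.33962.
Since α = 2/3 < 1, p = c/n^{2/3} ≫ 1/n is above the triangle threshold p ~ 1/n. Asymptotically E[X] ~ (c³/6)·n^{3(1−α)} = (6³/6)·n^{1} → ∞; triangles are abundant w.h.p.

E[X] ≈ 7524.33962; in regime p = Θ(1/n^{2/3}) E[X] diverges (above the triangle threshold p ~ 1/n).


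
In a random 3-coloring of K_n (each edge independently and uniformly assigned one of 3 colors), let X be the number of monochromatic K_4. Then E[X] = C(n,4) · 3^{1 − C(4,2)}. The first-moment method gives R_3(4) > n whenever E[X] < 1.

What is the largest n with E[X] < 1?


We need C(n, 4) · 3^{1 − 6} < 1, i.e. C(n, 4) < 3^{6 − 1} = 243.
Check values of n near the boundary:
  n = 7: C(7, 4) = 35; 35 < 243? YES
  n = 8: C(8, 4) = 70; 70 < 243? YES
  n = 9: C(9, 4) = 126; 126 < 243? YES
  n = 10: C(10, 4) = 210; 210 < 243? YES
  n = 11: C(11, 4) = 330; 330 < 243? NO
  n = 12: C(12, 4) = 495; 495 < 243? NO
The largest n with C(n, 4) < 243 is n = 10 (where E[X] = 70/81 ≈ 0.8642). Hence R_3(4) > 10, i.e. R_3(4) ≥ 11.

Largest n = 10; hence R_3(4) > 10.


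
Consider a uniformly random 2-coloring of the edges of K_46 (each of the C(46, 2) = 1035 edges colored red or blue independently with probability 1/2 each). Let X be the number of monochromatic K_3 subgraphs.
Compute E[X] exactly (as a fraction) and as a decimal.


Let X = Σ_S X_S over the C(46, 3) = 15180 subsets S of size 3, where X_S = 1 if the K_3 on S is monochromatic.
For a fixed S, the K_3 on S has C(3, 2) = 3 edges. P[all 3 edges red] = (1/2)^3, and likewise for blue, so P[monochromatic] = 2·(1/2)^3 = 2^{1 − 3} = 1/4.
Summing: E[X] = C(46, 3) · 2^{1 − 3} = 15180 · 1/4 = 3795.
Numerically: E[X] ≈ 3795.0000.

E[X] = C(46,3)·2^(1−C(3,2)) = 3795 ≈ 3795.0000.


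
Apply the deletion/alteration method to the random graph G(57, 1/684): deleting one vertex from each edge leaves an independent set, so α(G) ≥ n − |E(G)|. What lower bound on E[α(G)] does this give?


E[|E(G)|] = C(57, 2)·p = 1596 · (1/684) = 7/3.
E[α(G)] ≥ n − E[|E(G)|] = 57 − 7/3 = 164/3.
Numerically: ≈ 54.66667.
(This is only a lower bound; the true E[α(G)] may be larger.)

E[α(G)] ≥ 164/3 ≈ 54.66667.


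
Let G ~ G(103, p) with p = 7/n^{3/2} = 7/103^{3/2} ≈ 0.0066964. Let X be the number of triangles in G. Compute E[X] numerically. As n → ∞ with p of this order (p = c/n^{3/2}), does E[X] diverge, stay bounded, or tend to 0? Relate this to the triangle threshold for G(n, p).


Number of potential triangles: C(103, 3) = 176851.
Each occurs with probability p³ ≈ (0.0066964)³ ≈ 3.0028014e-07.
By linearity: E[X] = C(103, 3)·p³ ≈ 176851 · 3.0028014e-07 ≈ 0.05310.
Since α = 3/2 > 1, p = c/n^{3/2} = o(1/n) is below the triangle threshold p ~ 1/n. Asymptotically E[X] ~ (c³/6)·n^{3(1−α)} = (7³/6)·n^{-1.5} → 0, so by Markov's inequality G has no triangles w.h.p.

E[X] ≈ 0.05310; in regime p = Θ(1/n^{3/2}) E[X] tends to 0 (below the triangle threshold p ~ 1/n).
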